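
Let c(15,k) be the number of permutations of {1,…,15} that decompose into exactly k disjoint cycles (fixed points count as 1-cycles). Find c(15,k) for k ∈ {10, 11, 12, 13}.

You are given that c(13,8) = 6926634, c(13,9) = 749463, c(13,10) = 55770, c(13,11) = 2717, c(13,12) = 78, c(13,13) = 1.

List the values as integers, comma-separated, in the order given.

r14: T_14,9=13×749463+6926634=16669653; T_14,10=13×55770+749463=1474473; T_14,11=13×2717+55770=91091; T_14,12=13×78+2717=3731; T_14,13=13×1+78=91
r15: T_15,10=14×1474473+16669653=37312275; T_15,11=14×91091+1474473=2749747; T_15,12=14×3731+91091=143325; T_15,13=14×91+3731=5005
Read c(15,10) = 37312275, c(15,11) = 2749747, c(15,12) = 143325, c(15,13) = 5005.

37312275, 2749747, 143325, 5005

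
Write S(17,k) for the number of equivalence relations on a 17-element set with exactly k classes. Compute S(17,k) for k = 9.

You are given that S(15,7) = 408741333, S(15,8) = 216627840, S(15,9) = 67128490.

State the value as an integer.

[16] T[16,8]:8*216627840+408741333=2141764053 · T[16,9]:9*67128490+216627840=820784250
[17] T[17,9]:9*820784250+2141764053=9528822303
Read S(17,9) = 9528822303.

9528822303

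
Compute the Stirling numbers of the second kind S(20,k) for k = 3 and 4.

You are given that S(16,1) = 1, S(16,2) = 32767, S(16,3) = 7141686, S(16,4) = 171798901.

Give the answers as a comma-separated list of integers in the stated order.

580606446, 45232115901

i=17: T(17,1)=0+1·1=1 | T(17,2)=1+2·32767=65535 | T(17,3)=32767+3·7141686=21457825 | T(17,4)=7141686+4·171798901=694337290
i=18: T(18,1)=0+1·1=1 | T(18,2)=1+2·65535=131071 | T(18,3)=65535+3·21457825=64439010 | T(18,4)=21457825+4·694337290=2798806985
i=19: T(19,2)=1+2·131071=262143 | T(19,3)=131071+3·64439010=193448101 | T(19,4)=64439010+4·2798806985=11259666950
i=20: T(20,3)=262143+3·193448101=580606446 | T(20,4)=193448101+4·11259666950=45232115901
Read S(20,3) = 580606446, S(20,4) = 45232115901.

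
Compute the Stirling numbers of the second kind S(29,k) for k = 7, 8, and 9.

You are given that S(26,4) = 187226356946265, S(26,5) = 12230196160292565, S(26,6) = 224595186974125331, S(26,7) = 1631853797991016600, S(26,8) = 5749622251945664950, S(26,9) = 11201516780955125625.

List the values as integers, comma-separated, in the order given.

588469772213874823272, 3224318613979279184316, 9452962848327254398506

i=27: T(27,5)=187226356946265+5·12230196160292565=61338207158409090 | T(27,6)=12230196160292565+6·224595186974125331=1359801318005044551 | T(27,7)=224595186974125331+7·1631853797991016600=11647571772911241531 | T(27,8)=1631853797991016600+8·5749622251945664950=47628831813556336200 | T(27,9)=5749622251945664950+9·11201516780955125625=106563273280541795575
i=28: T(28,6)=61338207158409090+6·1359801318005044551=8220146115188676396 | T(28,7)=1359801318005044551+7·11647571772911241531=82892803728383735268 | T(28,8)=11647571772911241531+8·47628831813556336200=392678226281361931131 | T(28,9)=47628831813556336200+9·106563273280541795575=1006698291338432496375
i=29: T(29,7)=8220146115188676396+7·82892803728383735268=588469772213874823272 | T(29,8)=82892803728383735268+8·392678226281361931131=3224318613979279184316 | T(29,9)=392678226281361931131+9·1006698291338432496375=9452962848327254398506
Read S(29,7) = 588469772213874823272, S(29,8) = 3224318613979279184316, S(29,9) = 9452962848327254398506.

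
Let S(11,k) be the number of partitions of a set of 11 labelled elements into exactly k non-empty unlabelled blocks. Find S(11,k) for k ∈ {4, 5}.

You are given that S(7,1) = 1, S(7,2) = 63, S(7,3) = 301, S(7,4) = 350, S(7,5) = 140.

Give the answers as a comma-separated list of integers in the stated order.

@8  (8,1):1·1+0→1, (8,2):63·2+1→127, (8,3):301·3+63→966, (8,4):350·4+301→1701, (8,5):140·5+350→1050
@9  (9,2):127·2+1→255, (9,3):966·3+127→3025, (9,4):1701·4+966→7770, (9,5):1050·5+1701→6951
@10  (10,3):3025·3+255→9330, (10,4):7770·4+3025→34105, (10,5):6951·5+7770→42525
@11  (11,4):34105·4+9330→145750, (11,5):42525·5+34105→246730
Read S(11,4) = 145750, S(11,5) = 246730.

145750, 246730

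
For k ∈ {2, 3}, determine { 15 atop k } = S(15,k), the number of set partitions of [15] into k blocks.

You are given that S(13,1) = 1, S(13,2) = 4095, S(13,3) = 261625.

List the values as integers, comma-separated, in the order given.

16383, 2375101

[14] T[14,1]:1*1+0=1 · T[14,2]:2*4095+1=8191 · T[14,3]:3*261625+4095=788970
[15] T[15,2]:2*8191+1=16383 · T[15,3]:3*788970+8191=2375101
Read S(15,2) = 16383, S(15,3) = 2375101.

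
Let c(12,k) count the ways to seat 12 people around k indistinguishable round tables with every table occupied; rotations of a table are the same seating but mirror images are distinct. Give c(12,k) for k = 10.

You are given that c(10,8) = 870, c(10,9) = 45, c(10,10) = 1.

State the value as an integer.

@11  (11,9):45·10+870→1320, (11,10):1·10+45→55
@12  (12,10):55·11+1320→1925
Read c(12,10) = 1925.

1925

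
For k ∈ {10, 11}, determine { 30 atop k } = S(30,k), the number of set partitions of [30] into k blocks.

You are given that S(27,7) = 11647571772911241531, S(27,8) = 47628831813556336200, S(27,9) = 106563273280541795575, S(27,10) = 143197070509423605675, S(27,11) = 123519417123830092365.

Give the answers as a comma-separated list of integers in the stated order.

[28] T[28,8]:8*47628831813556336200+11647571772911241531=392678226281361931131 · T[28,9]:9*106563273280541795575+47628831813556336200=1006698291338432496375 · T[28,10]:10*143197070509423605675+106563273280541795575=1538533978374777852325 · T[28,11]:11*123519417123830092365+143197070509423605675=1501910658871554621690
[29] T[29,9]:9*1006698291338432496375+392678226281361931131=9452962848327254398506 · T[29,10]:10*1538533978374777852325+1006698291338432496375=16392038075086211019625 · T[29,11]:11*1501910658871554621690+1538533978374777852325=18059551225961878690915
[30] T[30,10]:10*16392038075086211019625+9452962848327254398506=173373343599189364594756 · T[30,11]:11*18059551225961878690915+16392038075086211019625=215047101560666876619690
Read S(30,10) = 173373343599189364594756, S(30,11) = 215047101560666876619690.

173373343599189364594756, 215047101560666876619690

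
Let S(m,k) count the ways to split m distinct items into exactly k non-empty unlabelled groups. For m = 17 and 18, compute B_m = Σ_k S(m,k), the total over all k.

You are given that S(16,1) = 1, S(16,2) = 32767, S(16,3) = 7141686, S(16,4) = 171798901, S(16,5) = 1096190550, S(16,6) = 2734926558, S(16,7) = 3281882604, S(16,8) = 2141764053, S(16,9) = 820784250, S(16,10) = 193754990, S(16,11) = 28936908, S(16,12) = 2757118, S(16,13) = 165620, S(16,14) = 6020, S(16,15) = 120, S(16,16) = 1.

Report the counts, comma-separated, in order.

r17: T_17,1=1×1+0=1; T_17,2=2×32767+1=65535; T_17,3=3×7141686+32767=21457825; T_17,4=4×171798901+7141686=694337290; T_17,5=5×1096190550+171798901=5652751651; T_17,6=6×2734926558+1096190550=17505749898; T_17,7=7×3281882604+2734926558=25708104786; T_17,8=8×2141764053+3281882604=20415995028; T_17,9=9×820784250+2141764053=9528822303; T_17,10=10×193754990+820784250=2758334150; T_17,11=11×28936908+193754990=512060978; T_17,12=12×2757118+28936908=62022324; T_17,13=13×165620+2757118=4910178; T_17,14=14×6020+165620=249900; T_17,15=15×120+6020=7820; T_17,16=16×1+120=136; T_17,17=17×0+1=1
r18: T_18,1=1×1+0=1; T_18,2=2×65535+1=131071; T_18,3=3×21457825+65535=64439010; T_18,4=4×694337290+21457825=2798806985; T_18,5=5×5652751651+694337290=28958095545; T_18,6=6×17505749898+5652751651=110687251039; T_18,7=7×25708104786+17505749898=197462483400; T_18,8=8×20415995028+25708104786=189036065010; T_18,9=9×9528822303+20415995028=106175395755; T_18,10=10×2758334150+9528822303=37112163803; T_18,11=11×512060978+2758334150=8391004908; T_18,12=12×62022324+512060978=1256328866; T_18,13=13×4910178+62022324=125854638; T_18,14=14×249900+4910178=8408778; T_18,15=15×7820+249900=367200; T_18,16=16×136+7820=9996; T_18,17=17×1+136=153; T_18,18=18×0+1=1
B_17 = ΣS(17,k) = 1+65535+21457825+694337290+5652751651+17505749898+25708104786+20415995028+9528822303+2758334150+512060978+62022324+4910178+249900+7820+136+1 = 82864869804
B_18 = ΣS(18,k) = 1+131071+64439010+2798806985+28958095545+110687251039+197462483400+189036065010+106175395755+37112163803+8391004908+1256328866+125854638+8408778+367200+9996+153+1 = 682076806159

82864869804, 682076806159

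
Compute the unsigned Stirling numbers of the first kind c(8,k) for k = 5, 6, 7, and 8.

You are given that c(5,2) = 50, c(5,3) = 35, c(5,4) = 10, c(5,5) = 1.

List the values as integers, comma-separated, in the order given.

@6  (6,3):35·5+50→225, (6,4):10·5+35→85, (6,5):1·5+10→15, (6,6):0·5+1→1
@7  (7,4):85·6+225→735, (7,5):15·6+85→175, (7,6):1·6+15→21, (7,7):0·6+1→1
@8  (8,5):175·7+735→1960, (8,6):21·7+175→322, (8,7):1·7+21→28, (8,8):0·7+1→1
Read c(8,5) = 1960, c(8,6) = 322, c(8,7) = 28, c(8,8) = 1.

1960, 322, 28, 1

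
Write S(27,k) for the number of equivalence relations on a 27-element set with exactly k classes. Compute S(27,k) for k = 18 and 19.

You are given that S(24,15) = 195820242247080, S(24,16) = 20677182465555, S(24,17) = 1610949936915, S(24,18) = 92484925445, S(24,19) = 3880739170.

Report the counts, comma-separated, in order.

[25] T[25,16]:16*20677182465555+195820242247080=526655161695960 · T[25,17]:17*1610949936915+20677182465555=48063331393110 · T[25,18]:18*92484925445+1610949936915=3275678594925 · T[25,19]:19*3880739170+92484925445=166218969675
[26] T[26,17]:17*48063331393110+526655161695960=1343731795378830 · T[26,18]:18*3275678594925+48063331393110=107025546101760 · T[26,19]:19*166218969675+3275678594925=6433839018750
[27] T[27,18]:18*107025546101760+1343731795378830=3270191625210510 · T[27,19]:19*6433839018750+107025546101760=229268487458010
Read S(27,18) = 3270191625210510, S(27,19) = 229268487458010.

3270191625210510, 229268487458010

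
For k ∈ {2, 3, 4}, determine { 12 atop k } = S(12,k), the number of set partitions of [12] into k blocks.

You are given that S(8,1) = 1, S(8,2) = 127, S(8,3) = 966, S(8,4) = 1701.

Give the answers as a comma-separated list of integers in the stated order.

2047, 86526, 611501

i=9: T(9,1)=0+1·1=1 | T(9,2)=1+2·127=255 | T(9,3)=127+3·966=3025 | T(9,4)=966+4·1701=7770
i=10: T(10,1)=0+1·1=1 | T(10,2)=1+2·255=511 | T(10,3)=255+3·3025=9330 | T(10,4)=3025+4·7770=34105
i=11: T(11,1)=0+1·1=1 | T(11,2)=1+2·511=1023 | T(11,3)=511+3·9330=28501 | T(11,4)=9330+4·34105=145750
i=12: T(12,2)=1+2·1023=2047 | T(12,3)=1023+3·28501=86526 | T(12,4)=28501+4·145750=611501
Read S(12,2) = 2047, S(12,3) = 86526, S(12,4) = 611501.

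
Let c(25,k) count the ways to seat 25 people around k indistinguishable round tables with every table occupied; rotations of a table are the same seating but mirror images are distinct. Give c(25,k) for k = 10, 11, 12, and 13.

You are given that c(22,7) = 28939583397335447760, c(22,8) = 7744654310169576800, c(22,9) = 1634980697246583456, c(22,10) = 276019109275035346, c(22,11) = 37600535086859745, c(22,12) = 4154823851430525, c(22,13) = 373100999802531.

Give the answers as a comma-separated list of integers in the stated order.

6508376179668146850000, 1014945527825214637300, 130770928736755873500, 13990945200239106865

i=23: T(23,8)=28939583397335447760+22·7744654310169576800=199321978221066137360 | T(23,9)=7744654310169576800+22·1634980697246583456=43714229649594412832 | T(23,10)=1634980697246583456+22·276019109275035346=7707401101297361068 | T(23,11)=276019109275035346+22·37600535086859745=1103230881185949736 | T(23,12)=37600535086859745+22·4154823851430525=129006659818331295 | T(23,13)=4154823851430525+22·373100999802531=12363045847086207
i=24: T(24,9)=199321978221066137360+23·43714229649594412832=1204749260161737632496 | T(24,10)=43714229649594412832+23·7707401101297361068=220984454979433717396 | T(24,11)=7707401101297361068+23·1103230881185949736=33081711368574204996 | T(24,12)=1103230881185949736+23·129006659818331295=4070384057007569521 | T(24,13)=129006659818331295+23·12363045847086207=413356714301314056
i=25: T(25,10)=1204749260161737632496+24·220984454979433717396=6508376179668146850000 | T(25,11)=220984454979433717396+24·33081711368574204996=1014945527825214637300 | T(25,12)=33081711368574204996+24·4070384057007569521=130770928736755873500 | T(25,13)=4070384057007569521+24·413356714301314056=13990945200239106865
Read c(25,10) = 6508376179668146850000, c(25,11) = 1014945527825214637300, c(25,12) = 130770928736755873500, c(25,13) = 13990945200239106865.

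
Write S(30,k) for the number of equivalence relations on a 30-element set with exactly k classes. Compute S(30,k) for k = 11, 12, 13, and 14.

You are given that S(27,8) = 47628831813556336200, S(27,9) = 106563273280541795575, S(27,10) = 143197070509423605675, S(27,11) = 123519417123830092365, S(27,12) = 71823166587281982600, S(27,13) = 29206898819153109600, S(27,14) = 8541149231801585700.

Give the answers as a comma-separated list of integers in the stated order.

215047101560666876619690, 177979707061075333384555, 102442517922081938561415, 42337710060168129525765

r28: T_28,9=9×106563273280541795575+47628831813556336200=1006698291338432496375; T_28,10=10×143197070509423605675+106563273280541795575=1538533978374777852325; T_28,11=11×123519417123830092365+143197070509423605675=1501910658871554621690; T_28,12=12×71823166587281982600+123519417123830092365=985397416171213883565; T_28,13=13×29206898819153109600+71823166587281982600=451512851236272407400; T_28,14=14×8541149231801585700+29206898819153109600=148782988064375309400
r29: T_29,10=10×1538533978374777852325+1006698291338432496375=16392038075086211019625; T_29,11=11×1501910658871554621690+1538533978374777852325=18059551225961878690915; T_29,12=12×985397416171213883565+1501910658871554621690=13326679652926121224470; T_29,13=13×451512851236272407400+985397416171213883565=6855064482242755179765; T_29,14=14×148782988064375309400+451512851236272407400=2534474684137526739000
r30: T_30,11=11×18059551225961878690915+16392038075086211019625=215047101560666876619690; T_30,12=12×13326679652926121224470+18059551225961878690915=177979707061075333384555; T_30,13=13×6855064482242755179765+13326679652926121224470=102442517922081938561415; T_30,14=14×2534474684137526739000+6855064482242755179765=42337710060168129525765
Read S(30,11) = 215047101560666876619690, S(30,12) = 177979707061075333384555, S(30,13) = 102442517922081938561415, S(30,14) = 42337710060168129525765.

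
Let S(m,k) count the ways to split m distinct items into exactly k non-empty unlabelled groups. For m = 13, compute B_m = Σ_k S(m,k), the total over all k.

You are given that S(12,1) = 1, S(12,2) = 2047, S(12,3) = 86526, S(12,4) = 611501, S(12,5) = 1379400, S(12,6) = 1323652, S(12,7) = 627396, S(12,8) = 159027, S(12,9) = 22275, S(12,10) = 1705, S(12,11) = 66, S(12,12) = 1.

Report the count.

27644437

[13] T[13,1]:1*1+0=1 · T[13,2]:2*2047+1=4095 · T[13,3]:3*86526+2047=261625 · T[13,4]:4*611501+86526=2532530 · T[13,5]:5*1379400+611501=7508501 · T[13,6]:6*1323652+1379400=9321312 · T[13,7]:7*627396+1323652=5715424 · T[13,8]:8*159027+627396=1899612 · T[13,9]:9*22275+159027=359502 · T[13,10]:10*1705+22275=39325 · T[13,11]:11*66+1705=2431 · T[13,12]:12*1+66=78 · T[13,13]:13*0+1=1
B_13 = ΣS(13,k) = 1+4095+261625+2532530+7508501+9321312+5715424+1899612+359502+39325+2431+78+1 = 27644437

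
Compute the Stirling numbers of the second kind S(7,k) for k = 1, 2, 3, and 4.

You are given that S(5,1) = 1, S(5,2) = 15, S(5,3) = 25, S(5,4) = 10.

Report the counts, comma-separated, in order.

@6  (6,1):1·1+0→1, (6,2):15·2+1→31, (6,3):25·3+15→90, (6,4):10·4+25→65
@7  (7,1):1·1+0→1, (7,2):31·2+1→63, (7,3):90·3+31→301, (7,4):65·4+90→350
Read S(7,1) = 1, S(7,2) = 63, S(7,3) = 301, S(7,4) = 350.

1, 63, 301, 350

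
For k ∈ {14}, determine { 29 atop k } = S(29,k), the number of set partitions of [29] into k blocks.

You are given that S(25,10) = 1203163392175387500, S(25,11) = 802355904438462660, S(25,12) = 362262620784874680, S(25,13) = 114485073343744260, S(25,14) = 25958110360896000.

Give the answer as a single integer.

row 26: T[26][11]=11·802355904438462660+1203163392175387500=10029078340998476760  T[26][12]=12·362262620784874680+802355904438462660=5149507353856958820  T[26][13]=13·114485073343744260+362262620784874680=1850568574253550060  T[26][14]=14·25958110360896000+114485073343744260=477898618396288260
row 27: T[27][12]=12·5149507353856958820+10029078340998476760=71823166587281982600  T[27][13]=13·1850568574253550060+5149507353856958820=29206898819153109600  T[27][14]=14·477898618396288260+1850568574253550060=8541149231801585700
row 28: T[28][13]=13·29206898819153109600+71823166587281982600=451512851236272407400  T[28][14]=14·8541149231801585700+29206898819153109600=148782988064375309400
row 29: T[29][14]=14·148782988064375309400+451512851236272407400=2534474684137526739000
Read S(29,14) = 2534474684137526739000.

2534474684137526739000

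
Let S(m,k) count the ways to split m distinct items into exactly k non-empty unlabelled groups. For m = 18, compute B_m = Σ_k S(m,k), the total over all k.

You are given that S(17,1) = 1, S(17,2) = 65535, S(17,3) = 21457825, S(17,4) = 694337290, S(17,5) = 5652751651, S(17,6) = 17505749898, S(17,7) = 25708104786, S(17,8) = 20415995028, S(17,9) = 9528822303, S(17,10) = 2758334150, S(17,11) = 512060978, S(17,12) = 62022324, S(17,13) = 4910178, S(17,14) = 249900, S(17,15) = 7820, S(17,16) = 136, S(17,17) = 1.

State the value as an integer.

682076806159

[18] T[18,1]:1*1+0=1 · T[18,2]:2*65535+1=131071 · T[18,3]:3*21457825+65535=64439010 · T[18,4]:4*694337290+21457825=2798806985 · T[18,5]:5*5652751651+694337290=28958095545 · T[18,6]:6*17505749898+5652751651=110687251039 · T[18,7]:7*25708104786+17505749898=197462483400 · T[18,8]:8*20415995028+25708104786=189036065010 · T[18,9]:9*9528822303+20415995028=106175395755 · T[18,10]:10*2758334150+9528822303=37112163803 · T[18,11]:11*512060978+2758334150=8391004908 · T[18,12]:12*62022324+512060978=1256328866 · T[18,13]:13*4910178+62022324=125854638 · T[18,14]:14*249900+4910178=8408778 · T[18,15]:15*7820+249900=367200 · T[18,16]:16*136+7820=9996 · T[18,17]:17*1+136=153 · T[18,18]:18*0+1=1
B_18 = ΣS(18,k) = 1+131071+64439010+2798806985+28958095545+110687251039+197462483400+189036065010+106175395755+37112163803+8391004908+1256328866+125854638+8408778+367200+9996+153+1 = 682076806159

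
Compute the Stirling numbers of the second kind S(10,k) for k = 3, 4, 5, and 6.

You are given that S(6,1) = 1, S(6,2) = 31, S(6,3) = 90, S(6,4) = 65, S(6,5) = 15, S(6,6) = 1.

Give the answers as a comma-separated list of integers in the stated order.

@7  (7,1):1·1+0→1, (7,2):31·2+1→63, (7,3):90·3+31→301, (7,4):65·4+90→350, (7,5):15·5+65→140, (7,6):1·6+15→21
@8  (8,1):1·1+0→1, (8,2):63·2+1→127, (8,3):301·3+63→966, (8,4):350·4+301→1701, (8,5):140·5+350→1050, (8,6):21·6+140→266
@9  (9,2):127·2+1→255, (9,3):966·3+127→3025, (9,4):1701·4+966→7770, (9,5):1050·5+1701→6951, (9,6):266·6+1050→2646
@10  (10,3):3025·3+255→9330, (10,4):7770·4+3025→34105, (10,5):6951·5+7770→42525, (10,6):2646·6+6951→22827
Read S(10,3) = 9330, S(10,4) = 34105, S(10,5) = 42525, S(10,6) = 22827.

9330, 34105, 42525, 22827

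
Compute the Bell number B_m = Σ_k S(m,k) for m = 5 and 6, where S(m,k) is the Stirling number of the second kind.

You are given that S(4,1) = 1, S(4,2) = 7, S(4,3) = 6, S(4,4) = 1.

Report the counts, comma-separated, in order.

r5: T_5,1=1×1+0=1; T_5,2=2×7+1=15; T_5,3=3×6+7=25; T_5,4=4×1+6=10; T_5,5=5×0+1=1
r6: T_6,1=1×1+0=1; T_6,2=2×15+1=31; T_6,3=3×25+15=90; T_6,4=4×10+25=65; T_6,5=5×1+10=15; T_6,6=6×0+1=1
B_5 = ΣS(5,k) = 1+15+25+10+1 = 52
B_6 = ΣS(6,k) = 1+31+90+65+15+1 = 203

52, 203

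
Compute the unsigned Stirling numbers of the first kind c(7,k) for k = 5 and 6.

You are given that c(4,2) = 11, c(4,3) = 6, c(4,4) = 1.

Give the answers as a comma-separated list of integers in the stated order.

175, 21

@5  (5,3):6·4+11→35, (5,4):1·4+6→10, (5,5):0·4+1→1
@6  (6,4):10·5+35→85, (6,5):1·5+10→15, (6,6):0·5+1→1
@7  (7,5):15·6+85→175, (7,6):1·6+15→21
Read c(7,5) = 175, c(7,6) = 21.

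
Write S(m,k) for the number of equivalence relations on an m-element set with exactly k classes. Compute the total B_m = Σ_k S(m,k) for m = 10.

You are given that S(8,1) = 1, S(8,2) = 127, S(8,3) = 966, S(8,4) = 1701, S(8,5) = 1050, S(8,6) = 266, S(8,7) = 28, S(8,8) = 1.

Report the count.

[9] T[9,1]:1*1+0=1 · T[9,2]:2*127+1=255 · T[9,3]:3*966+127=3025 · T[9,4]:4*1701+966=7770 · T[9,5]:5*1050+1701=6951 · T[9,6]:6*266+1050=2646 · T[9,7]:7*28+266=462 · T[9,8]:8*1+28=36 · T[9,9]:9*0+1=1
[10] T[10,1]:1*1+0=1 · T[10,2]:2*255+1=511 · T[10,3]:3*3025+255=9330 · T[10,4]:4*7770+3025=34105 · T[10,5]:5*6951+7770=42525 · T[10,6]:6*2646+6951=22827 · T[10,7]:7*462+2646=5880 · T[10,8]:8*36+462=750 · T[10,9]:9*1+36=45 · T[10,10]:10*0+1=1
B_10 = ΣS(10,k) = 1+511+9330+34105+42525+22827+5880+750+45+1 = 115975

115975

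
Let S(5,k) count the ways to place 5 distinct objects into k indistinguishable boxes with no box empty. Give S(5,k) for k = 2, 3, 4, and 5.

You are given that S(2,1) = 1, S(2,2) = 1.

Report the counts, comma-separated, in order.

15, 25, 10, 1

i=3: T(3,1)=0+1·1=1 | T(3,2)=1+2·1=3 | T(3,3)=1+3·0=1
i=4: T(4,1)=0+1·1=1 | T(4,2)=1+2·3=7 | T(4,3)=3+3·1=6 | T(4,4)=1+4·0=1
i=5: T(5,2)=1+2·7=15 | T(5,3)=7+3·6=25 | T(5,4)=6+4·1=10 | T(5,5)=1+5·0=1
Read S(5,2) = 15, S(5,3) = 25, S(5,4) = 10, S(5,5) = 1.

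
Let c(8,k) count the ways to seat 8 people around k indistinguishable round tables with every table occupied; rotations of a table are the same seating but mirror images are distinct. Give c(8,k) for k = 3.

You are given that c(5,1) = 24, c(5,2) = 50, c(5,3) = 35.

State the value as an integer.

13132

i=6: T(6,1)=0+5·24=120 | T(6,2)=24+5·50=274 | T(6,3)=50+5·35=225
i=7: T(7,2)=120+6·274=1764 | T(7,3)=274+6·225=1624
i=8: T(8,3)=1764+7·1624=13132
Read c(8,3) = 13132.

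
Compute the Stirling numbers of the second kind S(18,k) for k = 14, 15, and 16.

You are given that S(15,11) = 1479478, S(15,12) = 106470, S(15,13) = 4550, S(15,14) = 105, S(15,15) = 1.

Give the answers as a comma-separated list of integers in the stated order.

8408778, 367200, 9996

@16  (16,12):106470·12+1479478→2757118, (16,13):4550·13+106470→165620, (16,14):105·14+4550→6020, (16,15):1·15+105→120, (16,16):0·16+1→1
@17  (17,13):165620·13+2757118→4910178, (17,14):6020·14+165620→249900, (17,15):120·15+6020→7820, (17,16):1·16+120→136
@18  (18,14):249900·14+4910178→8408778, (18,15):7820·15+249900→367200, (18,16):136·16+7820→9996
Read S(18,14) = 8408778, S(18,15) = 367200, S(18,16) = 9996.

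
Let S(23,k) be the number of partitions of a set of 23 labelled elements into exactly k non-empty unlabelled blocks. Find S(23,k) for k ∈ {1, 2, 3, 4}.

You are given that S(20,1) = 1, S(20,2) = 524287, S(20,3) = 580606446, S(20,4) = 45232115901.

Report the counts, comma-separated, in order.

i=21: T(21,1)=0+1·1=1 | T(21,2)=1+2·524287=1048575 | T(21,3)=524287+3·580606446=1742343625 | T(21,4)=580606446+4·45232115901=181509070050
i=22: T(22,1)=0+1·1=1 | T(22,2)=1+2·1048575=2097151 | T(22,3)=1048575+3·1742343625=5228079450 | T(22,4)=1742343625+4·181509070050=727778623825
i=23: T(23,1)=0+1·1=1 | T(23,2)=1+2·2097151=4194303 | T(23,3)=2097151+3·5228079450=15686335501 | T(23,4)=5228079450+4·727778623825=2916342574750
Read S(23,1) = 1, S(23,2) = 4194303, S(23,3) = 15686335501, S(23,4) = 2916342574750.

1, 4194303, 15686335501, 2916342574750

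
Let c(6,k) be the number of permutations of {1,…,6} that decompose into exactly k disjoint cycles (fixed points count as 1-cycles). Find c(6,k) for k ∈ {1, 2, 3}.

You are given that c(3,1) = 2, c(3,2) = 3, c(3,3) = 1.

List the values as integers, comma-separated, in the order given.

120, 274, 225

r4: T_4,1=3×2+0=6; T_4,2=3×3+2=11; T_4,3=3×1+3=6
r5: T_5,1=4×6+0=24; T_5,2=4×11+6=50; T_5,3=4×6+11=35
r6: T_6,1=5×24+0=120; T_6,2=5×50+24=274; T_6,3=5×35+50=225
Read c(6,1) = 120, c(6,2) = 274, c(6,3) = 225.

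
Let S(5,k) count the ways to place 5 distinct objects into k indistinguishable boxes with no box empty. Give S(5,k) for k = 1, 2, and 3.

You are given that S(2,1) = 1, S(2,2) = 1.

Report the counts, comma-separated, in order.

r3: T_3,1=1×1+0=1; T_3,2=2×1+1=3; T_3,3=3×0+1=1
r4: T_4,1=1×1+0=1; T_4,2=2×3+1=7; T_4,3=3×1+3=6
r5: T_5,1=1×1+0=1; T_5,2=2×7+1=15; T_5,3=3×6+7=25
Read S(5,1) = 1, S(5,2) = 15, S(5,3) = 25.

1, 15, 25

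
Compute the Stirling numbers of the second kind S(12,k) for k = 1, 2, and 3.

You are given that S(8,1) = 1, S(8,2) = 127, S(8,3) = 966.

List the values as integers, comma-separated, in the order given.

i=9: T(9,1)=0+1·1=1 | T(9,2)=1+2·127=255 | T(9,3)=127+3·966=3025
i=10: T(10,1)=0+1·1=1 | T(10,2)=1+2·255=511 | T(10,3)=255+3·3025=9330
i=11: T(11,1)=0+1·1=1 | T(11,2)=1+2·511=1023 | T(11,3)=511+3·9330=28501
i=12: T(12,1)=0+1·1=1 | T(12,2)=1+2·1023=2047 | T(12,3)=1023+3·28501=86526
Read S(12,1) = 1, S(12,2) = 2047, S(12,3) = 86526.

1, 2047, 86526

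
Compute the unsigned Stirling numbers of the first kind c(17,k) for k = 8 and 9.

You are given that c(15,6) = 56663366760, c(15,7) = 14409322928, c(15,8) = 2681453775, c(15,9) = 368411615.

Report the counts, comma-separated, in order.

1146901283528, 185953177553

i=16: T(16,7)=56663366760+15·14409322928=272803210680 | T(16,8)=14409322928+15·2681453775=54631129553 | T(16,9)=2681453775+15·368411615=8207628000
i=17: T(17,8)=272803210680+16·54631129553=1146901283528 | T(17,9)=54631129553+16·8207628000=185953177553
Read c(17,8) = 1146901283528, c(17,9) = 185953177553.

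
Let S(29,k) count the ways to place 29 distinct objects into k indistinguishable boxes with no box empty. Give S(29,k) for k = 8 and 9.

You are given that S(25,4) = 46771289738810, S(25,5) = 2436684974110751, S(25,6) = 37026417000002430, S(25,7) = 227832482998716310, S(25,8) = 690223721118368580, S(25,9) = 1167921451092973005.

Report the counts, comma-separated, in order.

i=26: T(26,5)=46771289738810+5·2436684974110751=12230196160292565 | T(26,6)=2436684974110751+6·37026417000002430=224595186974125331 | T(26,7)=37026417000002430+7·227832482998716310=1631853797991016600 | T(26,8)=227832482998716310+8·690223721118368580=5749622251945664950 | T(26,9)=690223721118368580+9·1167921451092973005=11201516780955125625
i=27: T(27,6)=12230196160292565+6·224595186974125331=1359801318005044551 | T(27,7)=224595186974125331+7·1631853797991016600=11647571772911241531 | T(27,8)=1631853797991016600+8·5749622251945664950=47628831813556336200 | T(27,9)=5749622251945664950+9·11201516780955125625=106563273280541795575
i=28: T(28,7)=1359801318005044551+7·11647571772911241531=82892803728383735268 | T(28,8)=11647571772911241531+8·47628831813556336200=392678226281361931131 | T(28,9)=47628831813556336200+9·106563273280541795575=1006698291338432496375
i=29: T(29,8)=82892803728383735268+8·392678226281361931131=3224318613979279184316 | T(29,9)=392678226281361931131+9·1006698291338432496375=9452962848327254398506
Read S(29,8) = 3224318613979279184316, S(29,9) = 9452962848327254398506.

3224318613979279184316, 9452962848327254398506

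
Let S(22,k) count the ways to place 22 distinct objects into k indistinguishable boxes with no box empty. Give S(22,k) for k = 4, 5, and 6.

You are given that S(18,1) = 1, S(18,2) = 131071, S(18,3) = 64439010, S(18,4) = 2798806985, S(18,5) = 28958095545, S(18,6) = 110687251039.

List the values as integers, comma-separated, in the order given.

727778623825, 19137821912055, 163305339345225

@19  (19,1):1·1+0→1, (19,2):131071·2+1→262143, (19,3):64439010·3+131071→193448101, (19,4):2798806985·4+64439010→11259666950, (19,5):28958095545·5+2798806985→147589284710, (19,6):110687251039·6+28958095545→693081601779
@20  (20,2):262143·2+1→524287, (20,3):193448101·3+262143→580606446, (20,4):11259666950·4+193448101→45232115901, (20,5):147589284710·5+11259666950→749206090500, (20,6):693081601779·6+147589284710→4306078895384
@21  (21,3):580606446·3+524287→1742343625, (21,4):45232115901·4+580606446→181509070050, (21,5):749206090500·5+45232115901→3791262568401, (21,6):4306078895384·6+749206090500→26585679462804
@22  (22,4):181509070050·4+1742343625→727778623825, (22,5):3791262568401·5+181509070050→19137821912055, (22,6):26585679462804·6+3791262568401→163305339345225
Read S(22,4) = 727778623825, S(22,5) = 19137821912055, S(22,6) = 163305339345225.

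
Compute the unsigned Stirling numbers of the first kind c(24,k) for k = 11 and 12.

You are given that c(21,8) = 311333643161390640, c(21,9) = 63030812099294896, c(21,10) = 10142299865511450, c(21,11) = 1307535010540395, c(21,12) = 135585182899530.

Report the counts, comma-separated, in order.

33081711368574204996, 4070384057007569521

@22  (22,9):63030812099294896·21+311333643161390640→1634980697246583456, (22,10):10142299865511450·21+63030812099294896→276019109275035346, (22,11):1307535010540395·21+10142299865511450→37600535086859745, (22,12):135585182899530·21+1307535010540395→4154823851430525
@23  (23,10):276019109275035346·22+1634980697246583456→7707401101297361068, (23,11):37600535086859745·22+276019109275035346→1103230881185949736, (23,12):4154823851430525·22+37600535086859745→129006659818331295
@24  (24,11):1103230881185949736·23+7707401101297361068→33081711368574204996, (24,12):129006659818331295·23+1103230881185949736→4070384057007569521
Read c(24,11) = 33081711368574204996, c(24,12) = 4070384057007569521.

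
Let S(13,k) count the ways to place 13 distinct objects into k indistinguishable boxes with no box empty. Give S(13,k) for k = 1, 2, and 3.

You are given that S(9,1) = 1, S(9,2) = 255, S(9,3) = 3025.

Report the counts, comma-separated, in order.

@10  (10,1):1·1+0→1, (10,2):255·2+1→511, (10,3):3025·3+255→9330
@11  (11,1):1·1+0→1, (11,2):511·2+1→1023, (11,3):9330·3+511→28501
@12  (12,1):1·1+0→1, (12,2):1023·2+1→2047, (12,3):28501·3+1023→86526
@13  (13,1):1·1+0→1, (13,2):2047·2+1→4095, (13,3):86526·3+2047→261625
Read S(13,1) = 1, S(13,2) = 4095, S(13,3) = 261625.

1, 4095, 261625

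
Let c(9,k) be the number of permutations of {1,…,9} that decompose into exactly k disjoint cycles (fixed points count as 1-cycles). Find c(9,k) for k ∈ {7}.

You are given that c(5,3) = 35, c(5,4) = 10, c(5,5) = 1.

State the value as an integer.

row 6: T[6][4]=5·10+35=85  T[6][5]=5·1+10=15  T[6][6]=5·0+1=1
row 7: T[7][5]=6·15+85=175  T[7][6]=6·1+15=21  T[7][7]=6·0+1=1
row 8: T[8][6]=7·21+175=322  T[8][7]=7·1+21=28
row 9: T[9][7]=8·28+322=546
Read c(9,7) = 546.

546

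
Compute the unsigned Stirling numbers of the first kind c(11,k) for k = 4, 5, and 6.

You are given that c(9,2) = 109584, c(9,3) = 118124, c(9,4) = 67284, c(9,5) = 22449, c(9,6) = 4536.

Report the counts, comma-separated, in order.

8409500, 3416930, 902055

row 10: T[10][3]=9·118124+109584=1172700  T[10][4]=9·67284+118124=723680  T[10][5]=9·22449+67284=269325  T[10][6]=9·4536+22449=63273
row 11: T[11][4]=10·723680+1172700=8409500  T[11][5]=10·269325+723680=3416930  T[11][6]=10·63273+269325=902055
Read c(11,4) = 8409500, c(11,5) = 3416930, c(11,6) = 902055.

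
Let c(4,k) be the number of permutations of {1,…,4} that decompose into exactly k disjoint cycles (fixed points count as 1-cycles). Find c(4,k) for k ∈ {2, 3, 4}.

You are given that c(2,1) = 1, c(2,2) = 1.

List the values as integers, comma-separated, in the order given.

11, 6, 1

row 3: T[3][1]=2·1+0=2  T[3][2]=2·1+1=3  T[3][3]=2·0+1=1
row 4: T[4][2]=3·3+2=11  T[4][3]=3·1+3=6  T[4][4]=3·0+1=1
Read c(4,2) = 11, c(4,3) = 6, c(4,4) = 1.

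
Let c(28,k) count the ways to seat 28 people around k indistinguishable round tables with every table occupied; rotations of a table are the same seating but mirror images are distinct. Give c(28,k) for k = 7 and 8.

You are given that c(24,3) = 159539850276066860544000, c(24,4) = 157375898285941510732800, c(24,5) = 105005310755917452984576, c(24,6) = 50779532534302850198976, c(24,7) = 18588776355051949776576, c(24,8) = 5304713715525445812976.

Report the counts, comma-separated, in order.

11616723683566425573507775872, 3673742549077683082376236224

r25: T_25,4=24×157375898285941510732800+159539850276066860544000=3936561409138663118131200; T_25,5=24×105005310755917452984576+157375898285941510732800=2677503356427960382362624; T_25,6=24×50779532534302850198976+105005310755917452984576=1323714091579185857760000; T_25,7=24×18588776355051949776576+50779532534302850198976=496910165055549644836800; T_25,8=24×5304713715525445812976+18588776355051949776576=145901905527662649288000
r26: T_26,5=25×2677503356427960382362624+3936561409138663118131200=70874145319837672677196800; T_26,6=25×1323714091579185857760000+2677503356427960382362624=35770355645907606826362624; T_26,7=25×496910165055549644836800+1323714091579185857760000=13746468217967926978680000; T_26,8=25×145901905527662649288000+496910165055549644836800=4144457803247115877036800
r27: T_27,6=26×35770355645907606826362624+70874145319837672677196800=1000903392113435450162625024; T_27,7=26×13746468217967926978680000+35770355645907606826362624=393178529313073708272042624; T_27,8=26×4144457803247115877036800+13746468217967926978680000=121502371102392939781636800
r28: T_28,7=27×393178529313073708272042624+1000903392113435450162625024=11616723683566425573507775872; T_28,8=27×121502371102392939781636800+393178529313073708272042624=3673742549077683082376236224
Read c(28,7) = 11616723683566425573507775872, c(28,8) = 3673742549077683082376236224.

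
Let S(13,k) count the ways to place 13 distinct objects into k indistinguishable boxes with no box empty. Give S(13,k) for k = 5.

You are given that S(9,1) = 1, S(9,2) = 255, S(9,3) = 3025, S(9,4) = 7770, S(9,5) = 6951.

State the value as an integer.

7508501

row 10: T[10][2]=2·255+1=511  T[10][3]=3·3025+255=9330  T[10][4]=4·7770+3025=34105  T[10][5]=5·6951+7770=42525
row 11: T[11][3]=3·9330+511=28501  T[11][4]=4·34105+9330=145750  T[11][5]=5·42525+34105=246730
row 12: T[12][4]=4·145750+28501=611501  T[12][5]=5·246730+145750=1379400
row 13: T[13][5]=5·1379400+611501=7508501
Read S(13,5) = 7508501.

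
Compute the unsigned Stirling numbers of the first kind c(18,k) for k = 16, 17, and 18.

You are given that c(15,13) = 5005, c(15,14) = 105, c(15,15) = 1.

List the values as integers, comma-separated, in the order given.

10812, 153, 1

r16: T_16,14=15×105+5005=6580; T_16,15=15×1+105=120; T_16,16=15×0+1=1
r17: T_17,15=16×120+6580=8500; T_17,16=16×1+120=136; T_17,17=16×0+1=1
r18: T_18,16=17×136+8500=10812; T_18,17=17×1+136=153; T_18,18=17×0+1=1
Read c(18,16) = 10812, c(18,17) = 153, c(18,18) = 1.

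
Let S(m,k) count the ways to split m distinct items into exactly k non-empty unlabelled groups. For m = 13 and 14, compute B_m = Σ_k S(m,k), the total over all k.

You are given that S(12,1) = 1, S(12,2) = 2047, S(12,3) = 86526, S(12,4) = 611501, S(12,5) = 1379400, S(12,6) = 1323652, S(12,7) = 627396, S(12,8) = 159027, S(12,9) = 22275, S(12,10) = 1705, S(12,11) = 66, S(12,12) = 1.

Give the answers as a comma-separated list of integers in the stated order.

27644437, 190899322

@13  (13,1):1·1+0→1, (13,2):2047·2+1→4095, (13,3):86526·3+2047→261625, (13,4):611501·4+86526→2532530, (13,5):1379400·5+611501→7508501, (13,6):1323652·6+1379400→9321312, (13,7):627396·7+1323652→5715424, (13,8):159027·8+627396→1899612, (13,9):22275·9+159027→359502, (13,10):1705·10+22275→39325, (13,11):66·11+1705→2431, (13,12):1·12+66→78, (13,13):0·13+1→1
@14  (14,1):1·1+0→1, (14,2):4095·2+1→8191, (14,3):261625·3+4095→788970, (14,4):2532530·4+261625→10391745, (14,5):7508501·5+2532530→40075035, (14,6):9321312·6+7508501→63436373, (14,7):5715424·7+9321312→49329280, (14,8):1899612·8+5715424→20912320, (14,9):359502·9+1899612→5135130, (14,10):39325·10+359502→752752, (14,11):2431·11+39325→66066, (14,12):78·12+2431→3367, (14,13):1·13+78→91, (14,14):0·14+1→1
B_13 = ΣS(13,k) = 1+4095+261625+2532530+7508501+9321312+5715424+1899612+359502+39325+2431+78+1 = 27644437
B_14 = ΣS(14,k) = 1+8191+788970+10391745+40075035+63436373+49329280+20912320+5135130+752752+66066+3367+91+1 = 190899322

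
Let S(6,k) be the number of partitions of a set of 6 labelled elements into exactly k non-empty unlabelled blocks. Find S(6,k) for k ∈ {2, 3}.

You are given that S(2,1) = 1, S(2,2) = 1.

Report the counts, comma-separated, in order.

31, 90

row 3: T[3][1]=1·1+0=1  T[3][2]=2·1+1=3  T[3][3]=3·0+1=1
row 4: T[4][1]=1·1+0=1  T[4][2]=2·3+1=7  T[4][3]=3·1+3=6
row 5: T[5][1]=1·1+0=1  T[5][2]=2·7+1=15  T[5][3]=3·6+7=25
row 6: T[6][2]=2·15+1=31  T[6][3]=3·25+15=90
Read S(6,2) = 31, S(6,3) = 90.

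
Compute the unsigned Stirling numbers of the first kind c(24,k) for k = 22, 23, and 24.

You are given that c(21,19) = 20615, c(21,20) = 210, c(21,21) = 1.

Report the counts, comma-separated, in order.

i=22: T(22,20)=20615+21·210=25025 | T(22,21)=210+21·1=231 | T(22,22)=1+21·0=1
i=23: T(23,21)=25025+22·231=30107 | T(23,22)=231+22·1=253 | T(23,23)=1+22·0=1
i=24: T(24,22)=30107+23·253=35926 | T(24,23)=253+23·1=276 | T(24,24)=1+23·0=1
Read c(24,22) = 35926, c(24,23) = 276, c(24,24) = 1.

35926, 276, 1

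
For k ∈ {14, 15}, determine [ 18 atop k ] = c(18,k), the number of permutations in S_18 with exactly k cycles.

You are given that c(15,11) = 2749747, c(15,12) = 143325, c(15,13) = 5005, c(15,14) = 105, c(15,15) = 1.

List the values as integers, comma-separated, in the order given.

13896582, 468180

i=16: T(16,12)=2749747+15·143325=4899622 | T(16,13)=143325+15·5005=218400 | T(16,14)=5005+15·105=6580 | T(16,15)=105+15·1=120
i=17: T(17,13)=4899622+16·218400=8394022 | T(17,14)=218400+16·6580=323680 | T(17,15)=6580+16·120=8500
i=18: T(18,14)=8394022+17·323680=13896582 | T(18,15)=323680+17·8500=468180
Read c(18,14) = 13896582, c(18,15) = 468180.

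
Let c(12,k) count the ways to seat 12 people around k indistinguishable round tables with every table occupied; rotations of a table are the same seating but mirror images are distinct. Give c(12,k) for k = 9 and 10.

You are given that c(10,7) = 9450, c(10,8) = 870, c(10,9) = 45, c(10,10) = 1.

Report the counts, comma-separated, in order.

32670, 1925

r11: T_11,8=10×870+9450=18150; T_11,9=10×45+870=1320; T_11,10=10×1+45=55
r12: T_12,9=11×1320+18150=32670; T_12,10=11×55+1320=1925
Read c(12,9) = 32670, c(12,10) = 1925.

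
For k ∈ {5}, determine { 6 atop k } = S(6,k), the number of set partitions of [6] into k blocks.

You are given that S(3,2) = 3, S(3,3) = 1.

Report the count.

[4] T[4,3]:3*1+3=6 · T[4,4]:4*0+1=1
[5] T[5,4]:4*1+6=10 · T[5,5]:5*0+1=1
[6] T[6,5]:5*1+10=15
Read S(6,5) = 15.

15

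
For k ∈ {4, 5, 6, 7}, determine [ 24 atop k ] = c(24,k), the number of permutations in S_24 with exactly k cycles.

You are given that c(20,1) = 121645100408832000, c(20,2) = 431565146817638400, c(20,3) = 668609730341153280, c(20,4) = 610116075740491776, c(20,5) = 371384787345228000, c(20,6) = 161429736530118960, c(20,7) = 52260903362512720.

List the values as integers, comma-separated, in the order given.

row 21: T[21][1]=20·121645100408832000+0=2432902008176640000  T[21][2]=20·431565146817638400+121645100408832000=8752948036761600000  T[21][3]=20·668609730341153280+431565146817638400=13803759753640704000  T[21][4]=20·610116075740491776+668609730341153280=12870931245150988800  T[21][5]=20·371384787345228000+610116075740491776=8037811822645051776  T[21][6]=20·161429736530118960+371384787345228000=3599979517947607200  T[21][7]=20·52260903362512720+161429736530118960=1206647803780373360
row 22: T[22][2]=21·8752948036761600000+2432902008176640000=186244810780170240000  T[22][3]=21·13803759753640704000+8752948036761600000=298631902863216384000  T[22][4]=21·12870931245150988800+13803759753640704000=284093315901811468800  T[22][5]=21·8037811822645051776+12870931245150988800=181664979520697076096  T[22][6]=21·3599979517947607200+8037811822645051776=83637381699544802976  T[22][7]=21·1206647803780373360+3599979517947607200=28939583397335447760
row 23: T[23][3]=22·298631902863216384000+186244810780170240000=6756146673770930688000  T[23][4]=22·284093315901811468800+298631902863216384000=6548684852703068697600  T[23][5]=22·181664979520697076096+284093315901811468800=4280722865357147142912  T[23][6]=22·83637381699544802976+181664979520697076096=2021687376910682741568  T[23][7]=22·28939583397335447760+83637381699544802976=720308216440924653696
row 24: T[24][4]=23·6548684852703068697600+6756146673770930688000=157375898285941510732800  T[24][5]=23·4280722865357147142912+6548684852703068697600=105005310755917452984576  T[24][6]=23·2021687376910682741568+4280722865357147142912=50779532534302850198976  T[24][7]=23·720308216440924653696+2021687376910682741568=18588776355051949776576
Read c(24,4) = 157375898285941510732800, c(24,5) = 105005310755917452984576, c(24,6) = 50779532534302850198976, c(24,7) = 18588776355051949776576.

157375898285941510732800, 105005310755917452984576, 50779532534302850198976, 18588776355051949776576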